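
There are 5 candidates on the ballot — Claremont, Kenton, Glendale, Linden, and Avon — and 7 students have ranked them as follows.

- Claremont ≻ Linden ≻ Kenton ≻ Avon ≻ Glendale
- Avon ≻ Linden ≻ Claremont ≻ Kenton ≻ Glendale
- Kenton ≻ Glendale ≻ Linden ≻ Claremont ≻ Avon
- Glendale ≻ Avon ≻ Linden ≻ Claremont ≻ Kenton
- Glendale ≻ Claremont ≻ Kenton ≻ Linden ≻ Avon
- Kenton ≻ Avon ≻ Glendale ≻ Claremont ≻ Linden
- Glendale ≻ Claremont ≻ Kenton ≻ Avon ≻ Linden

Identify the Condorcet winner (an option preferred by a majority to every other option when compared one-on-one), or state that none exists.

There is no Condorcet winner

Head-to-head results (7 voters total):
Claremont vs Kenton: Claremont wins 5–2.
Claremont vs Glendale: Glendale wins 5–2.
Claremont vs Linden: Claremont wins 4–3.
Claremont vs Avon: Claremont wins 4–3.
Kenton vs Glendale: Kenton wins 4–3.
Kenton vs Linden: Kenton wins 4–3.
Kenton vs Avon: Kenton wins 5–2.
Glendale vs Linden: Glendale wins 5–2.
Glendale vs Avon: Glendale wins 4–3.
Linden vs Avon: Avon wins 4–3.
No candidate beats all others: Claremont beats Kenton beats Glendale beats Claremont, a majority cycle.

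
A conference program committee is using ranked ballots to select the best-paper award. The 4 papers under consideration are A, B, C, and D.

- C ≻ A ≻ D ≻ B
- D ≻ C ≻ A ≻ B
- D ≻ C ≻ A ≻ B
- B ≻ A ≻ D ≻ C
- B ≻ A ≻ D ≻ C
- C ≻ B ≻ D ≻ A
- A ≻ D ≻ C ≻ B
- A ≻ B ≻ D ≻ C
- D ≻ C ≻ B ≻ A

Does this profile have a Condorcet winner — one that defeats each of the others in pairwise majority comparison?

No

Head-to-head results (9 voters total):
A vs B: A wins 5–4.
A vs C: C wins 5–4.
A vs D: A wins 5–4.
B vs C: C wins 6–3.
B vs D: D wins 5–4.
C vs D: D wins 7–2.
No candidate beats all others: A beats D beats C beats A, a majority cycle.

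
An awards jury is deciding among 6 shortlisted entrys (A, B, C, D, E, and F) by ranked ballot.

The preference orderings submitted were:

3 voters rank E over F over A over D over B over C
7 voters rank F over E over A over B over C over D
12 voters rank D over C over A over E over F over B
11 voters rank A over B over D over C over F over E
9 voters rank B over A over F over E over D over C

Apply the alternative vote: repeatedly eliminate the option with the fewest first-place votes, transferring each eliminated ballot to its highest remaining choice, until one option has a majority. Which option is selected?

Round 1: D 12, A 11, B 9, F 7, E 3, C 0. C has the fewest and is eliminated.
Round 2: D 12, A 11, B 9, F 7, E 3. E has the fewest and is eliminated.
Round 3: D 12, A 11, F 10, B 9. B has the fewest and is eliminated.
Round 4: A 20, D 12, F 10. F has the fewest and is eliminated.
Round 5: A 30, D 12. A has a majority.

A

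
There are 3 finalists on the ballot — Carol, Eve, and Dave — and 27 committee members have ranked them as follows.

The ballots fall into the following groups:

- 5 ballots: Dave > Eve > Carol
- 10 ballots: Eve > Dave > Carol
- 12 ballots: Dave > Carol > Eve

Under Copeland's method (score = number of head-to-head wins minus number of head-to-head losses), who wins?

Pairwise results:
  Carol vs Eve: Eve wins 15–12.
  Carol vs Dave: Dave wins 27–0.
  Eve vs Dave: Dave wins 17–10.
Copeland scores (wins − losses):
  Carol: 0 − 2 = -2
  Eve: 1 − 1 = 0
  Dave: 2 − 0 = 2
Dave has the best Copeland score.

Dave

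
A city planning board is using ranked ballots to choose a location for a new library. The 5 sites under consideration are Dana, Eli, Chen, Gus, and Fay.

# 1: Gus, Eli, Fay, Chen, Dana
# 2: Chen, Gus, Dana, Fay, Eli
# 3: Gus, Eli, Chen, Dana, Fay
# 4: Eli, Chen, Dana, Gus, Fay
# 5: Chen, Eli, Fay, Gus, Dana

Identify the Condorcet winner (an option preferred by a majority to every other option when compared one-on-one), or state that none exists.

None — there is no Condorcet winner

Head-to-head results (5 voters total):
Dana vs Eli: Eli wins 4–1.
Dana vs Chen: Chen wins 5–0.
Dana vs Gus: Gus wins 4–1.
Dana vs Fay: Dana wins 3–2.
Eli vs Chen: Eli wins 3–2.
Eli vs Gus: Gus wins 3–2.
Eli vs Fay: Eli wins 4–1.
Chen vs Gus: Chen wins 3–2.
Chen vs Fay: Chen wins 4–1.
Gus vs Fay: Gus wins 4–1.
No candidate beats all others: Eli beats Chen beats Gus beats Eli, a majority cycle.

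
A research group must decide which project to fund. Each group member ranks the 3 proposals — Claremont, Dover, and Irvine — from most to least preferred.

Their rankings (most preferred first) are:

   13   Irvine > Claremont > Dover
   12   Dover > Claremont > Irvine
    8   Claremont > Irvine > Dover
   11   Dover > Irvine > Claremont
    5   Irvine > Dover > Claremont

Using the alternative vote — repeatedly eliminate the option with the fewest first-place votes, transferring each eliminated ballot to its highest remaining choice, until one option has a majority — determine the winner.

Irvine

Round 1: Dover 23, Irvine 18, Claremont 8. Claremont has the fewest and is eliminated.
Round 2: Irvine 26, Dover 23. Irvine has a majority.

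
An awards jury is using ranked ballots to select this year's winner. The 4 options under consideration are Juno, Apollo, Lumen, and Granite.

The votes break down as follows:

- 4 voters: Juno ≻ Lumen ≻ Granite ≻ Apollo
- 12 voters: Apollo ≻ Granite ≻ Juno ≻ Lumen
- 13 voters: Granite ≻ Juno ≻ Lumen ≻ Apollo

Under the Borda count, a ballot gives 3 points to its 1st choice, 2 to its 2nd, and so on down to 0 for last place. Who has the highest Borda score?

Borda scores:
  Juno: 4·3 + 12·1 + 13·2 = 50
  Apollo: 4·0 + 12·3 + 13·0 = 36
  Lumen: 4·2 + 12·0 + 13·1 = 21
  Granite: 4·1 + 12·2 + 13·3 = 67
Granite has the highest total.

Granite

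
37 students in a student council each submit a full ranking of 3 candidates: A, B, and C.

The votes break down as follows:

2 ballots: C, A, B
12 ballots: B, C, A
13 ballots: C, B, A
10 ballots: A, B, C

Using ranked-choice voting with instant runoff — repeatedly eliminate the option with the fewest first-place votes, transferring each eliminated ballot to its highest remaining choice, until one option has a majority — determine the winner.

Round 1: C 15, B 12, A 10. A has the fewest and is eliminated.
Round 2: B 22, C 15. B has a majority.

B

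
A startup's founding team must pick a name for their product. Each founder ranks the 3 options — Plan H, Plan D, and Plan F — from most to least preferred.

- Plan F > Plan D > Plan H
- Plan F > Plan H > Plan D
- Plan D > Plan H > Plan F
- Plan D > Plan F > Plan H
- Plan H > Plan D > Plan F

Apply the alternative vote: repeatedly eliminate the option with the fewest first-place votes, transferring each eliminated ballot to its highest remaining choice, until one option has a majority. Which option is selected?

Plan D

Round 1: Plan D 2, Plan F 2, Plan H 1. Plan H has the fewest and is eliminated.
Round 2: Plan D 3, Plan F 2. Plan D has a majority.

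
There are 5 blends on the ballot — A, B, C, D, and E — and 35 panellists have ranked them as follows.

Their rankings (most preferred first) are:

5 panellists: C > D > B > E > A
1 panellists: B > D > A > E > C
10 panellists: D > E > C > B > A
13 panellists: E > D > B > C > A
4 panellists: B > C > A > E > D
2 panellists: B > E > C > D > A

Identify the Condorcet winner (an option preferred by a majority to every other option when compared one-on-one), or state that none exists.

Head-to-head results (35 voters total):
A vs B: B wins 35–0.
A vs C: C wins 34–1.
A vs D: D wins 31–4.
A vs E: E wins 30–5.
B vs C: B wins 20–15.
B vs D: D wins 28–7.
B vs E: E wins 23–12.
C vs D: D wins 24–11.
C vs E: E wins 26–9.
D vs E: E wins 19–16.
E beats each rival — A (30–5), B (23–12), C (26–9), D (19–16) — so E is the Condorcet winner.

E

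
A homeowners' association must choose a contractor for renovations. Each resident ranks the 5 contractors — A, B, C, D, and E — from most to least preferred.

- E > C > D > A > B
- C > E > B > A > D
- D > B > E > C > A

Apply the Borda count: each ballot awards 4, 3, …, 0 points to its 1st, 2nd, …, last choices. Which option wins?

E

Borda scores:
  A: 1 + 1 + 0 = 2
  B: 0 + 2 + 3 = 5
  C: 3 + 4 + 1 = 8
  D: 2 + 0 + 4 = 6
  E: 4 + 3 + 2 = 9
E has the highest total.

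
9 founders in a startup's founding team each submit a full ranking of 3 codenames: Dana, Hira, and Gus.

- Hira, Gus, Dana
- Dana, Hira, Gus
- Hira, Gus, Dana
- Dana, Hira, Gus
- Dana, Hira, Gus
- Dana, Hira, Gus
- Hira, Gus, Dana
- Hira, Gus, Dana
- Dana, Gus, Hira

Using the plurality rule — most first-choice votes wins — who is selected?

First-place vote totals:
  Dana: 5
  Hira: 4
  Gus: 0
Dana has the most first-place votes.

Dana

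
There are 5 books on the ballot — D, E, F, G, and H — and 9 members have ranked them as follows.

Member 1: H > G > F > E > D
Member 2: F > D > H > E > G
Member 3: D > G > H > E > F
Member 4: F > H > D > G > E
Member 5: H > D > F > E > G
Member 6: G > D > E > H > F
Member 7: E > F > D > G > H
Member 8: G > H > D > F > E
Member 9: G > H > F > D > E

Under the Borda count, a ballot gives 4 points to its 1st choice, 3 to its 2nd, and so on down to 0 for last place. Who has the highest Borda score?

H

Borda scores:
  D: 0 + 3 + 4 + 2 + 3 + 3 + 2 + 2 + 1 = 20
  E: 1 + 1 + 1 + 0 + 1 + 2 + 4 + 0 + 0 = 10
  F: 2 + 4 + 0 + 4 + 2 + 0 + 3 + 1 + 2 = 18
  G: 3 + 0 + 3 + 1 + 0 + 4 + 1 + 4 + 4 = 20
  H: 4 + 2 + 2 + 3 + 4 + 1 + 0 + 3 + 3 = 22
H has the highest total.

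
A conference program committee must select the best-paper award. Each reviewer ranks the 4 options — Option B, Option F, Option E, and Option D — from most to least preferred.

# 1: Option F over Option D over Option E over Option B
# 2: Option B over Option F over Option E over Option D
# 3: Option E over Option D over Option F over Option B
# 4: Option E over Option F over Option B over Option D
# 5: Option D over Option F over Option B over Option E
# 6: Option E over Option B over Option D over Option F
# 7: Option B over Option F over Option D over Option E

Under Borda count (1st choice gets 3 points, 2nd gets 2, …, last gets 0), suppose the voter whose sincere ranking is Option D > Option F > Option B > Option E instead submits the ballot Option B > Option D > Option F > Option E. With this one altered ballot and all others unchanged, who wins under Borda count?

Option B

Borda totals with the altered ballot: Option B 12, Option F 11, Option E 11, Option D 8.
The switch changes the winner from Option F to Option B.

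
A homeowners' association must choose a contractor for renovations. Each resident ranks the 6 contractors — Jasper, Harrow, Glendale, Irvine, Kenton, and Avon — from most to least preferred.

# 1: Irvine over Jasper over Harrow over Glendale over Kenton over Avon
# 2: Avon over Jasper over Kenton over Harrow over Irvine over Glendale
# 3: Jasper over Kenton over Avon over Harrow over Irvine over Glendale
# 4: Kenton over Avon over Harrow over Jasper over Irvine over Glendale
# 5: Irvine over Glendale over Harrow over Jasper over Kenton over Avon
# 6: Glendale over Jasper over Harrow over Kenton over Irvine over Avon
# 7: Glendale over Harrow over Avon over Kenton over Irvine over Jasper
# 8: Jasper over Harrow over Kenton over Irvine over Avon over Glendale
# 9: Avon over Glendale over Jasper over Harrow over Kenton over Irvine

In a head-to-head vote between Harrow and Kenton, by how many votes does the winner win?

Ballots ranking Harrow above Kenton: 6.
Ballots ranking Kenton above Harrow: 3.
Harrow wins 6–3, a margin of 3.

3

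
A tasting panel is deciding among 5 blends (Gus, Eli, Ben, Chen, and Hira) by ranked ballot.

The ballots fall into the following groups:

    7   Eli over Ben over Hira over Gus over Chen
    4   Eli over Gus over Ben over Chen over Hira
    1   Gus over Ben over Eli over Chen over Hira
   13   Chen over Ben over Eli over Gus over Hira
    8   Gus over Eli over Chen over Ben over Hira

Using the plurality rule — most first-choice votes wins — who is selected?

Chen

First-place vote totals:
  Gus: 9
  Eli: 11
  Ben: 0
  Chen: 13
  Hira: 0
Chen has the most first-place votes.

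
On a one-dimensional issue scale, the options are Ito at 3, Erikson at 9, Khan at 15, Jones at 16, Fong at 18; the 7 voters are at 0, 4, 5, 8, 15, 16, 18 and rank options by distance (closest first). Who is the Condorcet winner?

Erikson

With single-peaked preferences on a line, the Condorcet winner is the candidate closest to the median voter.
The median voter (position 8) is closest to Erikson at 9.
Check: Erikson vs Fong — voters closer to Erikson: 4 of 7.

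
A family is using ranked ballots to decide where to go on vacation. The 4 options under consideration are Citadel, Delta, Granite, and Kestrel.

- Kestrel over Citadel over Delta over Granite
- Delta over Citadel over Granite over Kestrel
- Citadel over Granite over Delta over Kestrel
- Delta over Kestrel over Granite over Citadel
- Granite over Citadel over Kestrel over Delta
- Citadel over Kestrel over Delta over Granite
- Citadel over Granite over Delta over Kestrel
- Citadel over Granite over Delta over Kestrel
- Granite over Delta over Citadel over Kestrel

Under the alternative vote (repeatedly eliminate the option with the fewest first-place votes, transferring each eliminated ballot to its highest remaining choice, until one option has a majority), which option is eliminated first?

Kestrel

Round 1: Citadel 4, Delta 2, Granite 2, Kestrel 1. Kestrel has the fewest and is eliminated.
Round 2: Citadel 5, Delta 2, Granite 2. Citadel has a majority.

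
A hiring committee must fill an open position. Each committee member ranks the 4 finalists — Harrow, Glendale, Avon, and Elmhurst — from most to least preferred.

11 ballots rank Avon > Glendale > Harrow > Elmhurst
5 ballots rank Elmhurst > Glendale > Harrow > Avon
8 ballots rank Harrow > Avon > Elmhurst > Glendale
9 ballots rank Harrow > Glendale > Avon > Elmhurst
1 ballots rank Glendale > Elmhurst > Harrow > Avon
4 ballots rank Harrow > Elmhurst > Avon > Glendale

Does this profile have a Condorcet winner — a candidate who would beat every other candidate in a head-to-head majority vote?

Head-to-head results (38 voters total):
Harrow vs Glendale: Harrow wins 21–17.
Harrow vs Avon: Harrow wins 27–11.
Harrow vs Elmhurst: Harrow wins 32–6.
Glendale vs Avon: Avon wins 23–15.
Glendale vs Elmhurst: Glendale wins 21–17.
Avon vs Elmhurst: Avon wins 28–10.
Harrow beats each rival — Glendale (21–17), Avon (27–11), Elmhurst (32–6) — so Harrow is the Condorcet winner.

Yes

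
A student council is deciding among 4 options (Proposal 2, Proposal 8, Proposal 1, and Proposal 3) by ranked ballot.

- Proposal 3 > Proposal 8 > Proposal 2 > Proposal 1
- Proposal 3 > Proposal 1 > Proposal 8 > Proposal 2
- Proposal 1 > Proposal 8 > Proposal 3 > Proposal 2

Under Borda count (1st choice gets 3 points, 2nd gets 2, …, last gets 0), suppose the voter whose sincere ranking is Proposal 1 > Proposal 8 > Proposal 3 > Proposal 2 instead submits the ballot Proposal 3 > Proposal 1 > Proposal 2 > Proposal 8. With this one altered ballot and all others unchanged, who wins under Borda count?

Proposal 3

Borda totals with the altered ballot: Proposal 2 2, Proposal 8 3, Proposal 1 4, Proposal 3 9.
The winner is unchanged: still Proposal 3.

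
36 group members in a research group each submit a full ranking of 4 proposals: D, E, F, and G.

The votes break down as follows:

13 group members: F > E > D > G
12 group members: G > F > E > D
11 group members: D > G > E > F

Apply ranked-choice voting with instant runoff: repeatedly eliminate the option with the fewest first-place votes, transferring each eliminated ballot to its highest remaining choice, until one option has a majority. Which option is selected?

Round 1: F 13, G 12, D 11, E 0. E has the fewest and is eliminated.
Round 2: F 13, G 12, D 11. D has the fewest and is eliminated.
Round 3: G 23, F 13. G has a majority.

G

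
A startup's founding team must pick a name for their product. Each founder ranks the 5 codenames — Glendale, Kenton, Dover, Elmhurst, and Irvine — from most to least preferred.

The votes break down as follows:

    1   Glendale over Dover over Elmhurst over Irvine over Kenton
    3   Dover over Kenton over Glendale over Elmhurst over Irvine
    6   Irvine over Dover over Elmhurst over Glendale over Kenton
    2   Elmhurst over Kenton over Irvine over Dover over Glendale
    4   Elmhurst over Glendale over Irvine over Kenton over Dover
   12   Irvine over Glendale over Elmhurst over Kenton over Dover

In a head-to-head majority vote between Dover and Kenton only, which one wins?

Kenton

Ballots ranking Dover above Kenton: 1+3+6 = 10.
Ballots ranking Kenton above Dover: 2+4+12 = 18.
Kenton wins the head-to-head, 18–10.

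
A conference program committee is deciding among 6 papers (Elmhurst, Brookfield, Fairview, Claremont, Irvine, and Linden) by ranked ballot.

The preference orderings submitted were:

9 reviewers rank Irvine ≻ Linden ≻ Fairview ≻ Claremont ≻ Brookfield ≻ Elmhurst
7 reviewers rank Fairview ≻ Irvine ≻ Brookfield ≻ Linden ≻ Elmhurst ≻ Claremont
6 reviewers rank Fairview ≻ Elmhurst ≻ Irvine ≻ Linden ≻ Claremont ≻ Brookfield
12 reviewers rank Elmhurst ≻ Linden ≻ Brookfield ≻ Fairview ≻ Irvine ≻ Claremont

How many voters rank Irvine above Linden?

22

Ballots ranking Irvine above Linden: 9+7+6 = 22.
Ballots ranking Linden above Irvine: 12.
So 22 of 34 voters prefer Irvine to Linden.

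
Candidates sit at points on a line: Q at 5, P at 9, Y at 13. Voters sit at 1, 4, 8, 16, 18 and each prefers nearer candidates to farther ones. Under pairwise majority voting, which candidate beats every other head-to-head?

P

With single-peaked preferences on a line, the Condorcet winner is the candidate closest to the median voter.
The median voter (position 8) is closest to P at 9.
Check: P vs Q — voters closer to P: 3 of 5.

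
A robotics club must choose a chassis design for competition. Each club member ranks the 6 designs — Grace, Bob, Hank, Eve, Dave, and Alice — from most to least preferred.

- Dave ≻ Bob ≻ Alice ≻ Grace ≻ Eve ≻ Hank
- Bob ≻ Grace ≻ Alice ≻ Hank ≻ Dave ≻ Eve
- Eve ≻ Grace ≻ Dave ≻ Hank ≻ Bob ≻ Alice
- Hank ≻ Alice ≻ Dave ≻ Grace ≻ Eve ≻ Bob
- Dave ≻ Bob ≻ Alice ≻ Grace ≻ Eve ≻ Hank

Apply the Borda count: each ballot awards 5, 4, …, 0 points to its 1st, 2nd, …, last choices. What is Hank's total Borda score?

Borda scores:
  Grace: 2 + 4 + 4 + 2 + 2 = 14
  Bob: 4 + 5 + 1 + 0 + 4 = 14
  Hank: 0 + 2 + 2 + 5 + 0 = 9
  Eve: 1 + 0 + 5 + 1 + 1 = 8
  Dave: 5 + 1 + 3 + 3 + 5 = 17
  Alice: 3 + 3 + 0 + 4 + 3 = 13

9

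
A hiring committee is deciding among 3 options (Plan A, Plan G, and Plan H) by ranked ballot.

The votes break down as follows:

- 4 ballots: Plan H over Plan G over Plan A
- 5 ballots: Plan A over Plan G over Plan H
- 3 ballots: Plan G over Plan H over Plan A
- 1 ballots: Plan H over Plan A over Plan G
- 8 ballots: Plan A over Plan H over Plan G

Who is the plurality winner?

First-place vote totals:
  Plan A: 13
  Plan G: 3
  Plan H: 5
Plan A has the most first-place votes.

Plan A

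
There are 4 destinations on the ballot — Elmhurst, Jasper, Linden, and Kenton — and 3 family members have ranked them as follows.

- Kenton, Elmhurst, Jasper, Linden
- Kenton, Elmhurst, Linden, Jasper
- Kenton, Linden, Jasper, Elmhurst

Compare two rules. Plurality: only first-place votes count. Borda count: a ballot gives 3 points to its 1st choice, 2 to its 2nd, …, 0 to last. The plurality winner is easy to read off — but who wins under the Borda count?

Plurality first-place counts: Elmhurst 0, Jasper 0, Linden 0, Kenton 3 → Kenton.
Borda totals: Elmhurst 4, Jasper 2, Linden 3, Kenton 9 → Kenton.

Kenton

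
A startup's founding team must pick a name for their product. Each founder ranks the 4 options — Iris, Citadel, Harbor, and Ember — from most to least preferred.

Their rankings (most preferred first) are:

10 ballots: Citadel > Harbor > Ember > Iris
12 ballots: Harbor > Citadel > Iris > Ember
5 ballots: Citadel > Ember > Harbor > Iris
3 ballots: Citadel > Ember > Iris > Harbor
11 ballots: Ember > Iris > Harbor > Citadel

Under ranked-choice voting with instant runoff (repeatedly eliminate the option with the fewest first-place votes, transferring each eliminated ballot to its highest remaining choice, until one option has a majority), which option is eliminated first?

Iris

Round 1: Citadel 18, Harbor 12, Ember 11, Iris 0. Iris has the fewest and is eliminated.
Round 2: Citadel 18, Harbor 12, Ember 11. Ember has the fewest and is eliminated.
Round 3: Harbor 23, Citadel 18. Harbor has a majority.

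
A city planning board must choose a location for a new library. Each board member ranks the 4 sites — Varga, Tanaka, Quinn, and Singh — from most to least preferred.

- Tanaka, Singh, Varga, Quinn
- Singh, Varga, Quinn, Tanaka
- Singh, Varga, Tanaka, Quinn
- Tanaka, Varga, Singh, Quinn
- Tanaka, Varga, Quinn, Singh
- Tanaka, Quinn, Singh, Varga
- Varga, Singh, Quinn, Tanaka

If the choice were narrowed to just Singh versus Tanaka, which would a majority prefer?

Ballots ranking Singh above Tanaka: 3.
Ballots ranking Tanaka above Singh: 4.
Tanaka wins the head-to-head, 4–3.

Tanaka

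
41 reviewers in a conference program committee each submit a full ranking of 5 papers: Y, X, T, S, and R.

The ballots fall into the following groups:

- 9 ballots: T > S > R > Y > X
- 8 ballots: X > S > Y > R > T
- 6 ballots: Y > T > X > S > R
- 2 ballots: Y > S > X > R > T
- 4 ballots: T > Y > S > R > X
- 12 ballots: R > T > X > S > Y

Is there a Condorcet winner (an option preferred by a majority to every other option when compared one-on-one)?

No

Head-to-head results (41 voters total):
Y vs X: Y wins 21–20.
Y vs T: T wins 25–16.
Y vs S: S wins 29–12.
Y vs R: R wins 21–20.
X vs T: T wins 31–10.
X vs S: X wins 26–15.
X vs R: R wins 25–16.
T vs S: T wins 31–10.
T vs R: R wins 22–19.
S vs R: S wins 29–12.
No candidate beats all others: Y beats X beats S beats Y, a majority cycle.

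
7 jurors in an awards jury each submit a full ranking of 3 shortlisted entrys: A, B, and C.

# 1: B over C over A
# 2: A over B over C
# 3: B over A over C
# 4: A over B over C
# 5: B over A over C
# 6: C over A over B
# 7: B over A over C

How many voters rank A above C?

Ballots ranking A above C: 5.
Ballots ranking C above A: 2.
So 5 of 7 voters prefer A to C.

5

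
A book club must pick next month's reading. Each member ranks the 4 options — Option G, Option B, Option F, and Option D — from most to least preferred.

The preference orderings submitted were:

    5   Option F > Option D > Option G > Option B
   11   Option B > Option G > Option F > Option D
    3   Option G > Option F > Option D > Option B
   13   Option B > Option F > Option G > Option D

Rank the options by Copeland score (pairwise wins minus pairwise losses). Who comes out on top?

Option B

Pairwise results:
  Option G vs Option B: Option B wins 24–8.
  Option G vs Option F: Option F wins 18–14.
  Option G vs Option D: Option G wins 27–5.
  Option B vs Option F: Option B wins 24–8.
  Option B vs Option D: Option B wins 24–8.
  Option F vs Option D: Option F wins 32–0.
Copeland scores (wins − losses):
  Option G: 1 − 2 = -1
  Option B: 3 − 0 = 3
  Option F: 2 − 1 = 1
  Option D: 0 − 3 = -3
Option B has the best Copeland score.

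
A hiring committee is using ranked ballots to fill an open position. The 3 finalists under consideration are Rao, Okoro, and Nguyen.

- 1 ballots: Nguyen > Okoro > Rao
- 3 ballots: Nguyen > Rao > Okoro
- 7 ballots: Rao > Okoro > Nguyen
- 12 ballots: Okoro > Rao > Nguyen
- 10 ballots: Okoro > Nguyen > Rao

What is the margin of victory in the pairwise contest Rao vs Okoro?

Ballots ranking Rao above Okoro: 3+7 = 10.
Ballots ranking Okoro above Rao: 1+12+10 = 23.
Okoro wins 23–10, a margin of 13.

13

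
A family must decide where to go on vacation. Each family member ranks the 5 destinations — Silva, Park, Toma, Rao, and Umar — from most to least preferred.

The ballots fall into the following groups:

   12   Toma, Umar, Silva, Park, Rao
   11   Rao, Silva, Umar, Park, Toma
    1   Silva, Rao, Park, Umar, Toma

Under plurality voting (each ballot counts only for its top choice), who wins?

First-place vote totals:
  Silva: 1
  Park: 0
  Toma: 12
  Rao: 11
  Umar: 0
Toma has the most first-place votes.

Toma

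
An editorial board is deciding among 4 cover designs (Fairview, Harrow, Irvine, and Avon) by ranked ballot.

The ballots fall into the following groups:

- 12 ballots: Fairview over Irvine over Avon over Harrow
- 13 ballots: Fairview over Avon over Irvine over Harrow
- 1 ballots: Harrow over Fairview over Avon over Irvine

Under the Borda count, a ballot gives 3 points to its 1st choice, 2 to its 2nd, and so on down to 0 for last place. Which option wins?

Fairview

Borda scores:
  Fairview: 12·3 + 13·3 + 2 = 77
  Harrow: 12·0 + 13·0 + 3 = 3
  Irvine: 12·2 + 13·1 + 0 = 37
  Avon: 12·1 + 13·2 + 1 = 39
Fairview has the highest total.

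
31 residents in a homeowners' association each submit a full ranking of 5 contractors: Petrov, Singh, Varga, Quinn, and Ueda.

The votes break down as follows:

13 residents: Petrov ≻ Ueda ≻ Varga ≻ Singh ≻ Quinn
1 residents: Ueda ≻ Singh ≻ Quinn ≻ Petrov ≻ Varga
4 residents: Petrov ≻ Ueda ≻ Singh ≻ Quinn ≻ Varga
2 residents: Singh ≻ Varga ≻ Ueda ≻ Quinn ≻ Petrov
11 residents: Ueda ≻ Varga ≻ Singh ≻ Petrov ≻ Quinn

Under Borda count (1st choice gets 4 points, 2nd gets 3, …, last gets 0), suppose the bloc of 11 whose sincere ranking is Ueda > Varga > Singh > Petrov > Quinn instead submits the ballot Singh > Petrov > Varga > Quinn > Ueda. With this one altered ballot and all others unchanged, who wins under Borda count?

Petrov

Borda totals with the altered ballot: Petrov 102, Singh 76, Varga 54, Quinn 19, Ueda 59.
The switch changes the winner from Ueda to Petrov.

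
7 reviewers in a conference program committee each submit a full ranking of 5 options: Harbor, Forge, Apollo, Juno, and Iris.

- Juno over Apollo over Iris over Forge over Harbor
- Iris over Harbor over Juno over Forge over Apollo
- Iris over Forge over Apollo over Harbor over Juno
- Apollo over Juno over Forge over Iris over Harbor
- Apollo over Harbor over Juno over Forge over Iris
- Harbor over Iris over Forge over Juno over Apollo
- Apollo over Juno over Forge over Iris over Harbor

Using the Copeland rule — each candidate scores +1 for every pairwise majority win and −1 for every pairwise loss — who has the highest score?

Apollo

Pairwise results:
  Harbor vs Forge: Forge wins 4–3.
  Harbor vs Apollo: Apollo wins 5–2.
  Harbor vs Juno: Harbor wins 4–3.
  Harbor vs Iris: Iris wins 5–2.
  Forge vs Apollo: Apollo wins 4–3.
  Forge vs Juno: Juno wins 5–2.
  Forge vs Iris: Iris wins 4–3.
  Apollo vs Juno: Apollo wins 4–3.
  Apollo vs Iris: Apollo wins 4–3.
  Juno vs Iris: Juno wins 4–3.
Copeland scores (wins − losses):
  Harbor: 1 − 3 = -2
  Forge: 1 − 3 = -2
  Apollo: 4 − 0 = 4
  Juno: 2 − 2 = 0
  Iris: 2 − 2 = 0
Apollo has the best Copeland score.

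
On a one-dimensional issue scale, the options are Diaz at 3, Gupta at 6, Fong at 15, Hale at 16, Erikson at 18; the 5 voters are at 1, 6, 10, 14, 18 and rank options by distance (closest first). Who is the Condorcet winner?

With single-peaked preferences on a line, the Condorcet winner is the candidate closest to the median voter.
The median voter (position 10) is closest to Gupta at 6.
Check: Gupta vs Hale — voters closer to Gupta: 3 of 5.

Gupta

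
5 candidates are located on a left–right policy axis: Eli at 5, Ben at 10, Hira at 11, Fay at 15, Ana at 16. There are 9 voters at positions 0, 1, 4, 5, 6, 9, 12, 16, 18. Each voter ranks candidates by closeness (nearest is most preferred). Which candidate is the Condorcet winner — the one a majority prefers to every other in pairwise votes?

Eli

With single-peaked preferences on a line, the Condorcet winner is the candidate closest to the median voter.
The median voter (position 6) is closest to Eli at 5.
Check: Eli vs Ben — voters closer to Eli: 5 of 9.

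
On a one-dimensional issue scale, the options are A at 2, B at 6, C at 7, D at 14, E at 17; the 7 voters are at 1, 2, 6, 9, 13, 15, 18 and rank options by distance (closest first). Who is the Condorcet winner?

C

With single-peaked preferences on a line, the Condorcet winner is the candidate closest to the median voter.
The median voter (position 9) is closest to C at 7.
Check: C vs A — voters closer to C: 5 of 7.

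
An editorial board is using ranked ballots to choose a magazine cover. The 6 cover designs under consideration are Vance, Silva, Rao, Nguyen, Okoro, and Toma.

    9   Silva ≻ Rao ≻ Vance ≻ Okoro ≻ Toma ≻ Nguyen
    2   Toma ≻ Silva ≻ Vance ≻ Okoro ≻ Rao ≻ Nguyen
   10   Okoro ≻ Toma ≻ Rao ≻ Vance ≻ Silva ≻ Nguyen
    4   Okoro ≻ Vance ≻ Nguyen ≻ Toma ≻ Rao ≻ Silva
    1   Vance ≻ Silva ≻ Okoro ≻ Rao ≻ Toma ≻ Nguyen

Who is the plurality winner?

Okoro

First-place vote totals:
  Vance: 1
  Silva: 9
  Rao: 0
  Nguyen: 0
  Okoro: 14
  Toma: 2
Okoro has the most first-place votes.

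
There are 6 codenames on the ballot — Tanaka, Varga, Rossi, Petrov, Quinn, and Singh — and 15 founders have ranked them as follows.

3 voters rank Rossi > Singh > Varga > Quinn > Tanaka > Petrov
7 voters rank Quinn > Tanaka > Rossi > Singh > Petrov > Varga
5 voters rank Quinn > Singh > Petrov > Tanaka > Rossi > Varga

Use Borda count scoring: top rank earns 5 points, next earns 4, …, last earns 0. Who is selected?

Borda scores:
  Tanaka: 3·1 + 7·4 + 5·2 = 41
  Varga: 3·3 + 7·0 + 5·0 = 9
  Rossi: 3·5 + 7·3 + 5·1 = 41
  Petrov: 3·0 + 7·1 + 5·3 = 22
  Quinn: 3·2 + 7·5 + 5·5 = 66
  Singh: 3·4 + 7·2 + 5·4 = 46
Quinn has the highest total.

Quinn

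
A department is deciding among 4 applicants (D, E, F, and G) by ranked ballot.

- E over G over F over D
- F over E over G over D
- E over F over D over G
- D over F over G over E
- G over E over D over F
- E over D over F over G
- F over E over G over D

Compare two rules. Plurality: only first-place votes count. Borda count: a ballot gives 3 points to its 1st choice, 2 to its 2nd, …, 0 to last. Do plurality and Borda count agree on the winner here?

Plurality first-place counts: D 1, E 3, F 2, G 1 → E.
Borda totals: D 7, E 15, F 12, G 8 → E.
The two rules agree on E.

Yes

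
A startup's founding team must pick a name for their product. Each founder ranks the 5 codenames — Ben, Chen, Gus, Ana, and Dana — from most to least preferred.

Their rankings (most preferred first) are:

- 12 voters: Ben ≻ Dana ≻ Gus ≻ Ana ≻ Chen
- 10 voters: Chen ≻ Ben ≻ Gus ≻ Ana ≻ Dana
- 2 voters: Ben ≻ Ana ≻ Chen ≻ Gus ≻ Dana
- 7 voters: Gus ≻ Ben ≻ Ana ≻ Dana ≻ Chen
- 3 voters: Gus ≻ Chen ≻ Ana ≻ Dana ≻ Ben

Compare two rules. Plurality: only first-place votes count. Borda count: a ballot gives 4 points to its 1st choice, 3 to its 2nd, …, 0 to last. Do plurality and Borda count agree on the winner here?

Yes

Plurality first-place counts: Ben 14, Chen 10, Gus 10, Ana 0, Dana 0 → Ben.
Borda totals: Ben 107, Chen 53, Gus 86, Ana 48, Dana 46 → Ben.
The two rules agree on Ben.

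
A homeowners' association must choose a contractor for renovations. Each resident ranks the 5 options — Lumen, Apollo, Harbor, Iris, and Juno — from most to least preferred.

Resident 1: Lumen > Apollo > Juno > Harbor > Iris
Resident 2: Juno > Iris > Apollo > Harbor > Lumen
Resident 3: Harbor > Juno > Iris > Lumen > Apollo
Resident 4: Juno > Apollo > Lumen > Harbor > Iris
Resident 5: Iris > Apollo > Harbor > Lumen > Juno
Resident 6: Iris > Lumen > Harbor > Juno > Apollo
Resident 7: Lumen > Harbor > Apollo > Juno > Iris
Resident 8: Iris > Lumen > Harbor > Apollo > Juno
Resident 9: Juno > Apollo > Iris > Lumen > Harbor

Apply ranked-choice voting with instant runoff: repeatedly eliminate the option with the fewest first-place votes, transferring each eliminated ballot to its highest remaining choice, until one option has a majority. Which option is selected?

Round 1: Iris 3, Juno 3, Lumen 2, Harbor 1, Apollo 0. Apollo has the fewest and is eliminated.
Round 2: Iris 3, Juno 3, Lumen 2, Harbor 1. Harbor has the fewest and is eliminated.
Round 3: Juno 4, Iris 3, Lumen 2. Lumen has the fewest and is eliminated.
Round 4: Juno 6, Iris 3. Juno has a majority.

Juno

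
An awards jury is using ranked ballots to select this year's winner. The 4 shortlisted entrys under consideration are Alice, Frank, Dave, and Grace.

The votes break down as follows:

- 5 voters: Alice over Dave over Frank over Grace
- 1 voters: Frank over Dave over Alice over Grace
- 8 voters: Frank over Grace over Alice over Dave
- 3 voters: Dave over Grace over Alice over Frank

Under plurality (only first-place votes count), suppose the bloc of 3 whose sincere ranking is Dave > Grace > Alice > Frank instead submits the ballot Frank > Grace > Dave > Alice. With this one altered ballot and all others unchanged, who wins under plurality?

First-place totals with the altered ballot: Alice 5, Frank 12, Dave 0, Grace 0.
The winner is unchanged: still Frank.

Frank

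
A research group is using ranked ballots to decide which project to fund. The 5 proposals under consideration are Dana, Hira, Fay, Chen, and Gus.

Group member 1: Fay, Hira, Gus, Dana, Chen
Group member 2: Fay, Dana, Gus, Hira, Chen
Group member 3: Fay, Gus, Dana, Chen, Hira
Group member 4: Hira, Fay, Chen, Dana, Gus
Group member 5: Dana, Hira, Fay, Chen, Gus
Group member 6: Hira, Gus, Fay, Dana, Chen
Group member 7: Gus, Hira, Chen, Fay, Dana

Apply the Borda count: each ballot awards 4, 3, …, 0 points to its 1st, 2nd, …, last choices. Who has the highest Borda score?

Borda scores:
  Dana: 1 + 3 + 2 + 1 + 4 + 1 + 0 = 12
  Hira: 3 + 1 + 0 + 4 + 3 + 4 + 3 = 18
  Fay: 4 + 4 + 4 + 3 + 2 + 2 + 1 = 20
  Chen: 0 + 0 + 1 + 2 + 1 + 0 + 2 = 6
  Gus: 2 + 2 + 3 + 0 + 0 + 3 + 4 = 14
Fay has the highest total.

Fay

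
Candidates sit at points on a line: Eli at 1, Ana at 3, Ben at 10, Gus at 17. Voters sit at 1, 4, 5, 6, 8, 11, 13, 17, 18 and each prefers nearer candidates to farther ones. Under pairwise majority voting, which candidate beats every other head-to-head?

With single-peaked preferences on a line, the Condorcet winner is the candidate closest to the median voter.
The median voter (position 8) is closest to Ben at 10.
Check: Ben vs Eli — voters closer to Ben: 6 of 9.

Ben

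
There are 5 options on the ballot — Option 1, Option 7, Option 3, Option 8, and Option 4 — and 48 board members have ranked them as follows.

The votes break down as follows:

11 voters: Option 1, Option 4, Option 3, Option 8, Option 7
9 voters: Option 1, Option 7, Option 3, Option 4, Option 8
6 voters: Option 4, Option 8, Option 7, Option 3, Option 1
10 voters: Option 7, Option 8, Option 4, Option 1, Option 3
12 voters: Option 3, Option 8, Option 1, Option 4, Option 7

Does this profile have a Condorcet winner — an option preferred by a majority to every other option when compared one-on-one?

No

Head-to-head results (48 voters total):
Option 1 vs Option 7: Option 1 wins 32–16.
Option 1 vs Option 3: Option 1 wins 30–18.
Option 1 vs Option 8: Option 8 wins 28–20.
Option 1 vs Option 4: Option 1 wins 32–16.
Option 7 vs Option 3: Option 7 wins 25–23.
Option 7 vs Option 8: Option 8 wins 29–19.
Option 7 vs Option 4: Option 4 wins 29–19.
Option 3 vs Option 8: Option 3 wins 32–16.
Option 3 vs Option 4: Option 4 wins 27–21.
Option 8 vs Option 4: Option 4 wins 26–22.
No candidate beats all others: Option 1 beats Option 3 beats Option 8 beats Option 1, a majority cycle.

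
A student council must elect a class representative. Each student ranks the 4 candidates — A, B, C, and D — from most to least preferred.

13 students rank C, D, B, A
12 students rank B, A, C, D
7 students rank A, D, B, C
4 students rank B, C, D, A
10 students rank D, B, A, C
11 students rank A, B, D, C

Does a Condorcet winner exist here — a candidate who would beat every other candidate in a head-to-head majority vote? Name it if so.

Head-to-head results (57 voters total):
A vs B: B wins 39–18.
A vs C: A wins 40–17.
A vs D: A wins 30–27.
B vs C: B wins 44–13.
B vs D: D wins 30–27.
C vs D: C wins 29–28.
No candidate beats all others: A beats D beats B beats A, a majority cycle.

No Condorcet winner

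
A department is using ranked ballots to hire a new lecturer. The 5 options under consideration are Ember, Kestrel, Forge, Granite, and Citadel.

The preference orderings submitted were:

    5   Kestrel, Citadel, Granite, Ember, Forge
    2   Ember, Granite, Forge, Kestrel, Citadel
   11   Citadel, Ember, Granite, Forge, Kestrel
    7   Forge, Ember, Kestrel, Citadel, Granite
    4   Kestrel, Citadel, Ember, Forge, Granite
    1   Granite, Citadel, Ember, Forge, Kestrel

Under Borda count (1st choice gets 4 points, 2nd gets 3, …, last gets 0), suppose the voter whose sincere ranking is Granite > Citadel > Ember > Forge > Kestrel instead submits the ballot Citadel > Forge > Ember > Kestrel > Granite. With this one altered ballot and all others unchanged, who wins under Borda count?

Borda totals with the altered ballot: Ember 77, Kestrel 53, Forge 50, Granite 38, Citadel 82.
The winner is unchanged: still Citadel.

Citadel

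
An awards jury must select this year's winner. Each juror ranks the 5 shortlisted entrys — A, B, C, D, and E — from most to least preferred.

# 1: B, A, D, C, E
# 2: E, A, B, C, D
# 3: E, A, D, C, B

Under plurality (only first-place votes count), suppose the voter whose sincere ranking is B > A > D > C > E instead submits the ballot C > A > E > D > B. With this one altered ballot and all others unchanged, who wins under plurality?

E

First-place totals with the altered ballot: A 0, B 0, C 1, D 0, E 2.
The winner is unchanged: still E.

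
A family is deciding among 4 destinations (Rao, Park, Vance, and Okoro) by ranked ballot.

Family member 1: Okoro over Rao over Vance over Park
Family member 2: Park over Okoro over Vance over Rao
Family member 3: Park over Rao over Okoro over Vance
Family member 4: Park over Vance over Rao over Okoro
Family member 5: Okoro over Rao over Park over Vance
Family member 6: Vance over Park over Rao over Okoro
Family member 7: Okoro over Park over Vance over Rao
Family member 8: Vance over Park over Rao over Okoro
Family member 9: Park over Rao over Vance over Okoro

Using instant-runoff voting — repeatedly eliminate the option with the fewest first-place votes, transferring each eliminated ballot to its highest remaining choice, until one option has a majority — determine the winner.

Park

Round 1: Park 4, Okoro 3, Vance 2, Rao 0. Rao has the fewest and is eliminated.
Round 2: Park 4, Okoro 3, Vance 2. Vance has the fewest and is eliminated.
Round 3: Park 6, Okoro 3. Park has a majority.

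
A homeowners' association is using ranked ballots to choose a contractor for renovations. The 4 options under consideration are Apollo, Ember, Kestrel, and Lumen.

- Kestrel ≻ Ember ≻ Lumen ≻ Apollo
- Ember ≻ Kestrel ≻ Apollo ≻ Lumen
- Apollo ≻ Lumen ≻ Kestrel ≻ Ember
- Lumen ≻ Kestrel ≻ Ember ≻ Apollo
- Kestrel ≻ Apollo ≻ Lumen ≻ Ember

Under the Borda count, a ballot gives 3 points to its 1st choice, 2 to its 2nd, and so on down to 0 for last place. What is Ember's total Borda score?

Borda scores:
  Apollo: 0 + 1 + 3 + 0 + 2 = 6
  Ember: 2 + 3 + 0 + 1 + 0 = 6
  Kestrel: 3 + 2 + 1 + 2 + 3 = 11
  Lumen: 1 + 0 + 2 + 3 + 1 = 7

6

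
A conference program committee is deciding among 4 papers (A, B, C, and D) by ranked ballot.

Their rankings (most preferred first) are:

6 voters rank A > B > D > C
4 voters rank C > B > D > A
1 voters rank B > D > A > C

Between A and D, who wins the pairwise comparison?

Ballots ranking A above D: 6.
Ballots ranking D above A: 4+1 = 5.
A wins the head-to-head, 6–5.

A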